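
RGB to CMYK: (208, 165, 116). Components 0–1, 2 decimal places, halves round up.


R'=208/255≈0.8157, G'=165/255≈0.6471, B'=116/255≈0.4549
K = 1 - max(R',G',B') = 1 - 208/255 = 47/255 = 0.18431… → 0.18
(1-R'-K)/(1-K) simplifies to (max-R)/max with max = 208:
C = (208-208)/208 = 0/208 = 0 → 0.00
M = (208-165)/208 = 43/208 = 0.20673… → 0.21
Y = (208-116)/208 = 92/208 = 0.44230… → 0.44
= CMYK(0.00, 0.21, 0.44, 0.18)


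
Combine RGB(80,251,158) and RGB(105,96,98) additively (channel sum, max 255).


Additive: each channel = min(255, C₁+C₂)
R: 80+105 = 185 → 185
G: 251+96 = 347 → 255
B: 158+98 = 256 → 255
= RGB(185, 255, 255)


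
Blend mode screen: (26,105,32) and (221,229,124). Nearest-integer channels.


Screen: C = 255 - (255-A)×(255-B)/255, rounded to nearest integer
R: 255 - (255-26)×(255-221)/255 = 255 - 7786/255 ≈ 255 - 30.533 = 224.467 → 224
G: 255 - (255-105)×(255-229)/255 = 255 - 3900/255 ≈ 255 - 15.294 = 239.706 → 240
B: 255 - (255-32)×(255-124)/255 = 255 - 29213/255 ≈ 255 - 114.561 = 140.439 → 140
= RGB(224, 240, 140)


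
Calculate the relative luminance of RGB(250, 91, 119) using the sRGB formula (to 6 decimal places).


Linearize each channel (sRGB transfer function): c = v/255; c_lin = c/12.92 if c ≤ 0.04045, else ((c+0.055)/1.055)^2.4
  R: 250/255 ≈ 0.980392 > 0.04045 → ((0.980392+0.055)/1.055)^2.4 ≈ 0.955973
  G: 91/255 ≈ 0.356863 > 0.04045 → ((0.356863+0.055)/1.055)^2.4 ≈ 0.104616
  B: 119/255 ≈ 0.466667 > 0.04045 → ((0.466667+0.055)/1.055)^2.4 ≈ 0.184475
R_lin = 0.955973, G_lin = 0.104616, B_lin = 0.184475
L = 0.2126×R + 0.7152×G + 0.0722×B
L = 0.2126×0.955973 + 0.7152×0.104616 + 0.0722×0.184475
L ≈ 0.291381


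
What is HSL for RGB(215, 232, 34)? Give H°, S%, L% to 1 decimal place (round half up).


Normalize: R'=215/255≈0.8431, G'=232/255≈0.9098, B'=34/255≈0.1333
Max=232/255, Min=34/255, Δ=Max-Min=198/255
L = (Max+Min)/2 = (232+34)/510 = 266/510 = 0.52156… → L = 52.2%
L > 0.5 → S = Δ/(2-Max-Min) = 198/(510-232-34) = 198/244 = 0.81147… → S = 81.1%
(the 1/255 factors cancel in S and H, so raw channel differences can be used)
Max is G' → H = 60 × ((B-R)/Δ + 2) = 60 × ((34-215)/198 + 2)
  -181/198 + 2 = -0.9141… + 2 = 1.0858…
  H = 60 × 1.0858… = 65.151…° → H = 65.2°
= HSL(65.2°, 81.1%, 52.2%)


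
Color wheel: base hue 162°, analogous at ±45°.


Base hue: 162°
Left analog: (162 - 45) mod 360 = 117°
Right analog: (162 + 45) mod 360 = 207°
Analogous hues = 117° and 207°


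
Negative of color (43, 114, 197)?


Invert: (255-R, 255-G, 255-B)
R: 255-43 = 212
G: 255-114 = 141
B: 255-197 = 58
= RGB(212, 141, 58)


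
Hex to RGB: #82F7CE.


82 → 130 (R)
F7 → 247 (G)
CE → 206 (B)
= RGB(130, 247, 206)


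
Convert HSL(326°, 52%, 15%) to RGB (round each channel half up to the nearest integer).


H=326°, S=0.52, L=0.15
C = (1-|2L-1|)×S = (1-|-0.70|)×0.52 = 0.156
H' = H/60 = 326/60 ≈ 5.4333; X = C×(1-|H' mod 2 - 1|) = 0.0884
m = L - C/2 = 0.15 - 0.078 = 0.072
Sector ⌊H'⌋ = 5 → (R',G',B') = (0.156, 0.0, 0.0884)
RGB = ((R'+m)×255, (G'+m)×255, (B'+m)×255) = (58.14, 18.36, 40.902)
Round half up → RGB(58, 18, 41)


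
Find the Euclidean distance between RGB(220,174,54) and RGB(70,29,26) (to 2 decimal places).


d = √[(R₁-R₂)² + (G₁-G₂)² + (B₁-B₂)²]
d = √[(220-70)² + (174-29)² + (54-26)²]
d = √[22500 + 21025 + 784]
d = √44309
d ≈ 210.50


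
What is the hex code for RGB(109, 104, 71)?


R = 109 → 6D (hex)
G = 104 → 68 (hex)
B = 71 → 47 (hex)
Hex = #6D6847


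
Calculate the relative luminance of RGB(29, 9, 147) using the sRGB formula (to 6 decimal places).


Linearize each channel (sRGB transfer function): c = v/255; c_lin = c/12.92 if c ≤ 0.04045, else ((c+0.055)/1.055)^2.4
  R: 29/255 ≈ 0.113725 > 0.04045 → ((0.113725+0.055)/1.055)^2.4 ≈ 0.012286
  G: 9/255 ≈ 0.035294 ≤ 0.04045 → 0.035294/12.92 ≈ 0.002732
  B: 147/255 ≈ 0.576471 > 0.04045 → ((0.576471+0.055)/1.055)^2.4 ≈ 0.291771
R_lin = 0.012286, G_lin = 0.002732, B_lin = 0.291771
L = 0.2126×R + 0.7152×G + 0.0722×B
L = 0.2126×0.012286 + 0.7152×0.002732 + 0.0722×0.291771
L ≈ 0.025632


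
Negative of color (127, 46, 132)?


Invert: (255-R, 255-G, 255-B)
R: 255-127 = 128
G: 255-46 = 209
B: 255-132 = 123
= RGB(128, 209, 123)


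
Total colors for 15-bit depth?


Colors = 2^bits = 2^15
= 32,768 colors


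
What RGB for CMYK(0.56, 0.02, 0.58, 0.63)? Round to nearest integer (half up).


R = 255 × (1-C) × (1-K) = 255 × 0.44 × 0.37 = 41.514 → 42
G = 255 × (1-M) × (1-K) = 255 × 0.98 × 0.37 = 92.463 → 92
B = 255 × (1-Y) × (1-K) = 255 × 0.42 × 0.37 = 39.627 → 40
= RGB(42, 92, 40)


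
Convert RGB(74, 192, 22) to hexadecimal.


R = 74 → 4A (hex)
G = 192 → C0 (hex)
B = 22 → 16 (hex)
Hex = #4AC016


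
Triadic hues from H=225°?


Triadic: equally spaced at 120° intervals
H1 = 225°
H2 = (225 + 120) mod 360 = 345°
H3 = (225 + 240) mod 360 = 105°
Triadic = 225°, 345°, 105°


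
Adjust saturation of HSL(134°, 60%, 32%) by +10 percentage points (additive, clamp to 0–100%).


Original S = 60%
Adjustment = +10 percentage points
New S = 60 + (10) = 70
Clamp to [0, 100] → 70
= HSL(134°, 70%, 32%)


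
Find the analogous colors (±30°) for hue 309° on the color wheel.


Base hue: 309°
Left analog: (309 - 30) mod 360 = 279°
Right analog: (309 + 30) mod 360 = 339°
Analogous hues = 279° and 339°


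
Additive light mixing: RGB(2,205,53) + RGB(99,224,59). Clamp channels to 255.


Additive: each channel = min(255, C₁+C₂)
R: 2+99 = 101 → 101
G: 205+224 = 429 → 255
B: 53+59 = 112 → 112
= RGB(101, 255, 112)


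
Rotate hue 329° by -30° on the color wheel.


New hue = (H + rotation) mod 360
New hue = (329 -30) mod 360
= 299 mod 360
= 299°


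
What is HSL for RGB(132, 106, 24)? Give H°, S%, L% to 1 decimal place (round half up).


Normalize: R'=132/255≈0.5176, G'=106/255≈0.4157, B'=24/255≈0.0941
Max=132/255, Min=24/255, Δ=Max-Min=108/255
L = (Max+Min)/2 = (132+24)/510 = 156/510 = 0.30588… → L = 30.6%
L ≤ 0.5 → S = Δ/(Max+Min) = 108/(132+24) = 108/156 = 0.69230… → S = 69.2%
(the 1/255 factors cancel in S and H, so raw channel differences can be used)
Max is R' → H = 60 × (((G-B)/Δ) mod 6) = 60 × (((106-24)/108) mod 6)
  82/108 = 0.7592…
  H = 60 × 0.7592… = 45.555…° → H = 45.6°
= HSL(45.6°, 69.2%, 30.6%)


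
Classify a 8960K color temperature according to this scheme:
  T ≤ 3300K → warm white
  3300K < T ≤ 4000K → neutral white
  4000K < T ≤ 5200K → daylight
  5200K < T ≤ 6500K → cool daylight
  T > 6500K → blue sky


Temperature: 8960K
8960K > 6500K → blue sky
Classification: blue sky


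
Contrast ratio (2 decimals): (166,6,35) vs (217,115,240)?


Linearize each sRGB channel c=v/255: c/12.92 if c ≤ 0.04045 else ((c+0.055)/1.055)^2.4
L = 0.2126×R_lin + 0.7152×G_lin + 0.0722×B_lin
Color 1 (166,6,35):
  R=166: 166/255≈0.6510 > 0.04045 → ((0.6510+0.055)/1.055)^2.4 ≈ 0.38133
  G=6: 6/255≈0.0235 ≤ 0.04045 → 0.0235/12.92 ≈ 0.00182
  B=35: 35/255≈0.1373 > 0.04045 → ((0.1373+0.055)/1.055)^2.4 ≈ 0.01681
  L1 = 0.2126×0.38133 + 0.7152×0.00182 + 0.0722×0.01681 ≈ 0.08359
Color 2 (217,115,240):
  R=217: 217/255≈0.8510 > 0.04045 → ((0.8510+0.055)/1.055)^2.4 ≈ 0.69387
  G=115: 115/255≈0.4510 > 0.04045 → ((0.4510+0.055)/1.055)^2.4 ≈ 0.17144
  B=240: 240/255≈0.9412 > 0.04045 → ((0.9412+0.055)/1.055)^2.4 ≈ 0.87137
  L2 = 0.2126×0.69387 + 0.7152×0.17144 + 0.0722×0.87137 ≈ 0.33304
Lighter = 0.33304, Darker = 0.08359
Ratio = (L_lighter + 0.05) / (L_darker + 0.05)
Ratio = (0.33304 + 0.05) / (0.08359 + 0.05) = 0.38304 / 0.13359 ≈ 2.8674
Ratio ≈ 2.87:1


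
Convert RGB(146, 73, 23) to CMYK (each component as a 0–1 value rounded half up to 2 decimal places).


R'=146/255≈0.5725, G'=73/255≈0.2863, B'=23/255≈0.0902
K = 1 - max(R',G',B') = 1 - 146/255 = 109/255 = 0.42745… → 0.43
(1-R'-K)/(1-K) simplifies to (max-R)/max with max = 146:
C = (146-146)/146 = 0/146 = 0 → 0.00
M = (146-73)/146 = 73/146 = 0.5 → 0.50
Y = (146-23)/146 = 123/146 = 0.84246… → 0.84
= CMYK(0.00, 0.50, 0.84, 0.43)


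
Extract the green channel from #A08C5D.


Color: #A08C5D
R = A0 = 160
G = 8C = 140
B = 5D = 93
Green = 140


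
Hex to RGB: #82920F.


82 → 130 (R)
92 → 146 (G)
0F → 15 (B)
= RGB(130, 146, 15)


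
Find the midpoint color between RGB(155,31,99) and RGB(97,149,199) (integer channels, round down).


Midpoint: each channel = ⌊(C₁+C₂)/2⌋
R: ⌊(155+97)/2⌋ = 126
G: ⌊(31+149)/2⌋ = 90
B: ⌊(99+199)/2⌋ = 149
= RGB(126, 90, 149)


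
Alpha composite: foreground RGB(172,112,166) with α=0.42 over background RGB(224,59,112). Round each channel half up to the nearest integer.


C = α×F + (1-α)×B, with 1-α = 0.58
R: 0.42×172 + 0.58×224 = 72.24 + 129.92 = 202.16 → 202
G: 0.42×112 + 0.58×59 = 47.04 + 34.22 = 81.26 → 81
B: 0.42×166 + 0.58×112 = 69.72 + 64.96 = 134.68 → 135
= RGB(202, 81, 135)


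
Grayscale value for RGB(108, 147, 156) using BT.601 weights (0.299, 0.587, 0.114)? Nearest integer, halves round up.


Gray = 0.299×R + 0.587×G + 0.114×B
Gray = 0.299×108 + 0.587×147 + 0.114×156
Gray = 32.292 + 86.289 + 17.784
Gray = 136.365 → round half up → 136
Gray = 136


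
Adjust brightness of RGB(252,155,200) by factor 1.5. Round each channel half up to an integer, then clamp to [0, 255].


Multiply each channel by 1.5, round half up, clamp to [0, 255]
R: 252×1.5 = 378 → clamp → 255
G: 155×1.5 = 232.5 → round → 233
B: 200×1.5 = 300 → clamp → 255
= RGB(255, 233, 255)


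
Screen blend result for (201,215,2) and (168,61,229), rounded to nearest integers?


Screen: C = 255 - (255-A)×(255-B)/255, rounded to nearest integer
R: 255 - (255-201)×(255-168)/255 = 255 - 4698/255 ≈ 255 - 18.424 = 236.576 → 237
G: 255 - (255-215)×(255-61)/255 = 255 - 7760/255 ≈ 255 - 30.431 = 224.569 → 225
B: 255 - (255-2)×(255-229)/255 = 255 - 6578/255 ≈ 255 - 25.796 = 229.204 → 229
= RGB(237, 225, 229)


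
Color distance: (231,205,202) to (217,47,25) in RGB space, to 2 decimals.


d = √[(R₁-R₂)² + (G₁-G₂)² + (B₁-B₂)²]
d = √[(231-217)² + (205-47)² + (202-25)²]
d = √[196 + 24964 + 31329]
d = √56489
d ≈ 237.67


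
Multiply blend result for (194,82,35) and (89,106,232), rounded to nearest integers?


Multiply: C = A×B/255, rounded to nearest integer
R: 194×89/255 = 17266/255 ≈ 67.710 → 68
G: 82×106/255 = 8692/255 ≈ 34.086 → 34
B: 35×232/255 = 8120/255 ≈ 31.843 → 32
= RGB(68, 34, 32)


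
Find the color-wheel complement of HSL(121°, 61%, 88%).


Complement = opposite side of color wheel = hue + 180°
H' = (121 + 180) mod 360 = 301°
S and L unchanged.
= HSL(301°, 61%, 88%)


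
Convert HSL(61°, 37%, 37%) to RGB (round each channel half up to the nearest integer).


H=61°, S=0.37, L=0.37
C = (1-|2L-1|)×S = (1-|-0.26|)×0.37 = 0.2738
H' = H/60 = 61/60 ≈ 1.0167; X = C×(1-|H' mod 2 - 1|) ≈ 0.2692
m = L - C/2 = 0.37 - 0.1369 = 0.2331
Sector ⌊H'⌋ = 1 → (R',G',B') = (≈0.2692, 0.2738, 0.0)
RGB = ((R'+m)×255, (G'+m)×255, (B'+m)×255) = (128.09585, 129.2595, 59.4405)
Round half up → RGB(128, 129, 59)


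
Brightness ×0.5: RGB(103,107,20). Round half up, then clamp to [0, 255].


Multiply each channel by 0.5, round half up, clamp to [0, 255]
R: 103×0.5 = 51.5 → round → 52
G: 107×0.5 = 53.5 → round → 54
B: 20×0.5 = 10
= RGB(52, 54, 10)


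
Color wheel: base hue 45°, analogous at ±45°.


Base hue: 45°
Left analog: (45 - 45) mod 360 = 0°
Right analog: (45 + 45) mod 360 = 90°
Analogous hues = 0° and 90°


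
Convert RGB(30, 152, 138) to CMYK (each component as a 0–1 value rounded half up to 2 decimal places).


R'=30/255≈0.1176, G'=152/255≈0.5961, B'=138/255≈0.5412
K = 1 - max(R',G',B') = 1 - 152/255 = 103/255 = 0.40392… → 0.40
(1-R'-K)/(1-K) simplifies to (max-R)/max with max = 152:
C = (152-30)/152 = 122/152 = 0.80263… → 0.80
M = (152-152)/152 = 0/152 = 0 → 0.00
Y = (152-138)/152 = 14/152 = 0.09210… → 0.09
= CMYK(0.80, 0.00, 0.09, 0.40)


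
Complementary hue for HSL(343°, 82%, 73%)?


Complement = opposite side of color wheel = hue + 180°
H' = (343 + 180) mod 360 = 163°
S and L unchanged.
= HSL(163°, 82%, 73%)


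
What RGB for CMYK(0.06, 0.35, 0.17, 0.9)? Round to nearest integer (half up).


R = 255 × (1-C) × (1-K) = 255 × 0.94 × 0.10 = 23.97 → 24
G = 255 × (1-M) × (1-K) = 255 × 0.65 × 0.10 = 16.575 → 17
B = 255 × (1-Y) × (1-K) = 255 × 0.83 × 0.10 = 21.165 → 21
= RGB(24, 17, 21)


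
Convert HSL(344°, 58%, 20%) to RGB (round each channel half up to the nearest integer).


H=344°, S=0.58, L=0.20
C = (1-|2L-1|)×S = (1-|-0.60|)×0.58 = 0.232
H' = H/60 = 344/60 ≈ 5.7333; X = C×(1-|H' mod 2 - 1|) ≈ 0.0619
m = L - C/2 = 0.20 - 0.116 = 0.084
Sector ⌊H'⌋ = 5 → (R',G',B') = (0.232, 0.0, ≈0.0619)
RGB = ((R'+m)×255, (G'+m)×255, (B'+m)×255) = (80.58, 21.42, 37.196)
Round half up → RGB(81, 21, 37)


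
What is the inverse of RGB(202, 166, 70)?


Invert: (255-R, 255-G, 255-B)
R: 255-202 = 53
G: 255-166 = 89
B: 255-70 = 185
= RGB(53, 89, 185)


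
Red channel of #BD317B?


Color: #BD317B
R = BD = 189
G = 31 = 49
B = 7B = 123
Red = 189


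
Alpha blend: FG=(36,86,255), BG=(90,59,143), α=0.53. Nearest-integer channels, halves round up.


C = α×F + (1-α)×B, with 1-α = 0.47
R: 0.53×36 + 0.47×90 = 19.08 + 42.30 = 61.38 → 61
G: 0.53×86 + 0.47×59 = 45.58 + 27.73 = 73.31 → 73
B: 0.53×255 + 0.47×143 = 135.15 + 67.21 = 202.36 → 202
= RGB(61, 73, 202)


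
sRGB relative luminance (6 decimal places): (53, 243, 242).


Linearize each channel (sRGB transfer function): c = v/255; c_lin = c/12.92 if c ≤ 0.04045, else ((c+0.055)/1.055)^2.4
  R: 53/255 ≈ 0.207843 > 0.04045 → ((0.207843+0.055)/1.055)^2.4 ≈ 0.035601
  G: 243/255 ≈ 0.952941 > 0.04045 → ((0.952941+0.055)/1.055)^2.4 ≈ 0.896269
  B: 242/255 ≈ 0.949020 > 0.04045 → ((0.949020+0.055)/1.055)^2.4 ≈ 0.887923
R_lin = 0.035601, G_lin = 0.896269, B_lin = 0.887923
L = 0.2126×R + 0.7152×G + 0.0722×B
L = 0.2126×0.035601 + 0.7152×0.896269 + 0.0722×0.887923
L ≈ 0.712689


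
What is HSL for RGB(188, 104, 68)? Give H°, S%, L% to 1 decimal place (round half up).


Normalize: R'=188/255≈0.7373, G'=104/255≈0.4078, B'=68/255≈0.2667
Max=188/255, Min=68/255, Δ=Max-Min=120/255
L = (Max+Min)/2 = (188+68)/510 = 256/510 = 0.50196… → L = 50.2%
L > 0.5 → S = Δ/(2-Max-Min) = 120/(510-188-68) = 120/254 = 0.47244… → S = 47.2%
(the 1/255 factors cancel in S and H, so raw channel differences can be used)
Max is R' → H = 60 × (((G-B)/Δ) mod 6) = 60 × (((104-68)/120) mod 6)
  36/120 = 0.3
  H = 60 × 0.3 = 18° → H = 18.0°
= HSL(18.0°, 47.2%, 50.2%)


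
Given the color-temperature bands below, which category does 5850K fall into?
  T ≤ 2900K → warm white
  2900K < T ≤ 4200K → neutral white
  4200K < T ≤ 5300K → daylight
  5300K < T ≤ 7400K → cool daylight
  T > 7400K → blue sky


Temperature: 5850K
5300K < 5850K ≤ 7400K → cool daylight
Classification: cool daylight


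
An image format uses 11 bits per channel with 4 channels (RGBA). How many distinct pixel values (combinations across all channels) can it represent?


Total bits = 11 bits/channel × 4 channels = 44 bits
Distinct pixel values = 2^44
= 17,592,186,044,416 pixel values


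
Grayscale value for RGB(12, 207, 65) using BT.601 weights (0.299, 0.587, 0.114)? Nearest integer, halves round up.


Gray = 0.299×R + 0.587×G + 0.114×B
Gray = 0.299×12 + 0.587×207 + 0.114×65
Gray = 3.588 + 121.509 + 7.410
Gray = 132.507 → round half up → 133
Gray = 133


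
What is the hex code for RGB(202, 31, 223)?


R = 202 → CA (hex)
G = 31 → 1F (hex)
B = 223 → DF (hex)
Hex = #CA1FDF


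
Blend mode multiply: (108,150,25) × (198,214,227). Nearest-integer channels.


Multiply: C = A×B/255, rounded to nearest integer
R: 108×198/255 = 21384/255 ≈ 83.859 → 84
G: 150×214/255 = 32100/255 ≈ 125.882 → 126
B: 25×227/255 = 5675/255 ≈ 22.255 → 22
= RGB(84, 126, 22)


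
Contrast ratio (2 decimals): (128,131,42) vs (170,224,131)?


Linearize each sRGB channel c=v/255: c/12.92 if c ≤ 0.04045 else ((c+0.055)/1.055)^2.4
L = 0.2126×R_lin + 0.7152×G_lin + 0.0722×B_lin
Color 1 (128,131,42):
  R=128: 128/255≈0.5020 > 0.04045 → ((0.5020+0.055)/1.055)^2.4 ≈ 0.21586
  G=131: 131/255≈0.5137 > 0.04045 → ((0.5137+0.055)/1.055)^2.4 ≈ 0.22697
  B=42: 42/255≈0.1647 > 0.04045 → ((0.1647+0.055)/1.055)^2.4 ≈ 0.02315
  L1 = 0.2126×0.21586 + 0.7152×0.22697 + 0.0722×0.02315 ≈ 0.20989
Color 2 (170,224,131):
  R=170: 170/255≈0.6667 > 0.04045 → ((0.6667+0.055)/1.055)^2.4 ≈ 0.40198
  G=224: 224/255≈0.8784 > 0.04045 → ((0.8784+0.055)/1.055)^2.4 ≈ 0.74540
  B=131: 131/255≈0.5137 > 0.04045 → ((0.5137+0.055)/1.055)^2.4 ≈ 0.22697
  L2 = 0.2126×0.40198 + 0.7152×0.74540 + 0.0722×0.22697 ≈ 0.63496
Lighter = 0.63496, Darker = 0.20989
Ratio = (L_lighter + 0.05) / (L_darker + 0.05)
Ratio = (0.63496 + 0.05) / (0.20989 + 0.05) = 0.68496 / 0.25989 ≈ 2.6356
Ratio ≈ 2.64:1


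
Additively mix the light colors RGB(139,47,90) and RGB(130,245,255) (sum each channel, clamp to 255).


Additive: each channel = min(255, C₁+C₂)
R: 139+130 = 269 → 255
G: 47+245 = 292 → 255
B: 90+255 = 345 → 255
= RGB(255, 255, 255)


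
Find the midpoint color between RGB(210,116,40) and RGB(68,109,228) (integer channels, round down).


Midpoint: each channel = ⌊(C₁+C₂)/2⌋
R: ⌊(210+68)/2⌋ = 139
G: ⌊(116+109)/2⌋ = 112
B: ⌊(40+228)/2⌋ = 134
= RGB(139, 112, 134)


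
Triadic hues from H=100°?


Triadic: equally spaced at 120° intervals
H1 = 100°
H2 = (100 + 120) mod 360 = 220°
H3 = (100 + 240) mod 360 = 340°
Triadic = 100°, 220°, 340°


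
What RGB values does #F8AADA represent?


F8 → 248 (R)
AA → 170 (G)
DA → 218 (B)
= RGB(248, 170, 218)


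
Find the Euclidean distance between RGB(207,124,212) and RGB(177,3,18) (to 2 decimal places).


d = √[(R₁-R₂)² + (G₁-G₂)² + (B₁-B₂)²]
d = √[(207-177)² + (124-3)² + (212-18)²]
d = √[900 + 14641 + 37636]
d = √53177
d ≈ 230.60


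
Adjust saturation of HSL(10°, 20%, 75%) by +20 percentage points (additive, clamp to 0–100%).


Original S = 20%
Adjustment = +20 percentage points
New S = 20 + (20) = 40
Clamp to [0, 100] → 40
= HSL(10°, 40%, 75%)


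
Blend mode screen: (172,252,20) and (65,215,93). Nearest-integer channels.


Screen: C = 255 - (255-A)×(255-B)/255, rounded to nearest integer
R: 255 - (255-172)×(255-65)/255 = 255 - 15770/255 ≈ 255 - 61.843 = 193.157 → 193
G: 255 - (255-252)×(255-215)/255 = 255 - 120/255 ≈ 255 - 0.471 = 254.529 → 255
B: 255 - (255-20)×(255-93)/255 = 255 - 38070/255 ≈ 255 - 149.294 = 105.706 → 106
= RGB(193, 255, 106)


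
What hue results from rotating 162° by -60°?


New hue = (H + rotation) mod 360
New hue = (162 -60) mod 360
= 102 mod 360
= 102°


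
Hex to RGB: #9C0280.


9C → 156 (R)
02 → 2 (G)
80 → 128 (B)
= RGB(156, 2, 128)


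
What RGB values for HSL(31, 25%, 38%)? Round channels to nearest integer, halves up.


H=31°, S=0.25, L=0.38
C = (1-|2L-1|)×S = (1-|-0.24|)×0.25 = 0.19
H' = H/60 = 31/60 ≈ 0.5167; X = C×(1-|H' mod 2 - 1|) ≈ 0.0982
m = L - C/2 = 0.38 - 0.095 = 0.285
Sector ⌊H'⌋ = 0 → (R',G',B') = (0.19, ≈0.0982, 0.0)
RGB = ((R'+m)×255, (G'+m)×255, (B'+m)×255) = (121.125, 97.7075, 72.675)
Round half up → RGB(121, 98, 73)


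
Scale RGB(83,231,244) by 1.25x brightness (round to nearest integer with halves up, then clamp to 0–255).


Multiply each channel by 1.25, round half up, clamp to [0, 255]
R: 83×1.25 = 103.75 → round → 104
G: 231×1.25 = 288.75 → round → 289 → clamp → 255
B: 244×1.25 = 305 → clamp → 255
= RGB(104, 255, 255)


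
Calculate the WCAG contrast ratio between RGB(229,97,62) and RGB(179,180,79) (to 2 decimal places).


Linearize each sRGB channel c=v/255: c/12.92 if c ≤ 0.04045 else ((c+0.055)/1.055)^2.4
L = 0.2126×R_lin + 0.7152×G_lin + 0.0722×B_lin
Color 1 (229,97,62):
  R=229: 229/255≈0.8980 > 0.04045 → ((0.8980+0.055)/1.055)^2.4 ≈ 0.78354
  G=97: 97/255≈0.3804 > 0.04045 → ((0.3804+0.055)/1.055)^2.4 ≈ 0.11954
  B=62: 62/255≈0.2431 > 0.04045 → ((0.2431+0.055)/1.055)^2.4 ≈ 0.04817
  L1 = 0.2126×0.78354 + 0.7152×0.11954 + 0.0722×0.04817 ≈ 0.25555
Color 2 (179,180,79):
  R=179: 179/255≈0.7020 > 0.04045 → ((0.7020+0.055)/1.055)^2.4 ≈ 0.45079
  G=180: 180/255≈0.7059 > 0.04045 → ((0.7059+0.055)/1.055)^2.4 ≈ 0.45641
  B=79: 79/255≈0.3098 > 0.04045 → ((0.3098+0.055)/1.055)^2.4 ≈ 0.07819
  L2 = 0.2126×0.45079 + 0.7152×0.45641 + 0.0722×0.07819 ≈ 0.42791
Lighter = 0.42791, Darker = 0.25555
Ratio = (L_lighter + 0.05) / (L_darker + 0.05)
Ratio = (0.42791 + 0.05) / (0.25555 + 0.05) = 0.47791 / 0.30555 ≈ 1.5641
Ratio ≈ 1.56:1


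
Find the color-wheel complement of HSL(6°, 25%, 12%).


Complement = opposite side of color wheel = hue + 180°
H' = (6 + 180) mod 360 = 186°
S and L unchanged.
= HSL(186°, 25%, 12%)


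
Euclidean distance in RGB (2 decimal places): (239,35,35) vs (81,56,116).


d = √[(R₁-R₂)² + (G₁-G₂)² + (B₁-B₂)²]
d = √[(239-81)² + (35-56)² + (35-116)²]
d = √[24964 + 441 + 6561]
d = √31966
d ≈ 178.79


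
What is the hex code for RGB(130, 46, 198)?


R = 130 → 82 (hex)
G = 46 → 2E (hex)
B = 198 → C6 (hex)
Hex = #822EC6


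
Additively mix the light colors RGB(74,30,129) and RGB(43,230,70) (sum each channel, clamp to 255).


Additive: each channel = min(255, C₁+C₂)
R: 74+43 = 117 → 117
G: 30+230 = 260 → 255
B: 129+70 = 199 → 199
= RGB(117, 255, 199)


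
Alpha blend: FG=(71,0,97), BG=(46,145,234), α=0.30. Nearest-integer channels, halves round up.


C = α×F + (1-α)×B, with 1-α = 0.70
R: 0.30×71 + 0.70×46 = 21.30 + 32.20 = 53.50 → 54
G: 0.30×0 + 0.70×145 = 0.00 + 101.50 = 101.50 → 102
B: 0.30×97 + 0.70×234 = 29.10 + 163.80 = 192.90 → 193
= RGB(54, 102, 193)


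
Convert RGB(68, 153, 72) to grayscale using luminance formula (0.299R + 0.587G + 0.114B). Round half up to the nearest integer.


Gray = 0.299×R + 0.587×G + 0.114×B
Gray = 0.299×68 + 0.587×153 + 0.114×72
Gray = 20.332 + 89.811 + 8.208
Gray = 118.351 → round half up → 118
Gray = 118


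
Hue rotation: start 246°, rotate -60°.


New hue = (H + rotation) mod 360
New hue = (246 -60) mod 360
= 186 mod 360
= 186°


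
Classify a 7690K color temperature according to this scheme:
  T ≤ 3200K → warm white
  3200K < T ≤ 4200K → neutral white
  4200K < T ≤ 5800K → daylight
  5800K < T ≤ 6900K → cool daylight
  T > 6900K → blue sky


Temperature: 7690K
7690K > 6900K → blue sky
Classification: blue sky


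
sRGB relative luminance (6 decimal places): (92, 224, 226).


Linearize each channel (sRGB transfer function): c = v/255; c_lin = c/12.92 if c ≤ 0.04045, else ((c+0.055)/1.055)^2.4
  R: 92/255 ≈ 0.360784 > 0.04045 → ((0.360784+0.055)/1.055)^2.4 ≈ 0.107023
  G: 224/255 ≈ 0.878431 > 0.04045 → ((0.878431+0.055)/1.055)^2.4 ≈ 0.745404
  B: 226/255 ≈ 0.886275 > 0.04045 → ((0.886275+0.055)/1.055)^2.4 ≈ 0.760525
R_lin = 0.107023, G_lin = 0.745404, B_lin = 0.760525
L = 0.2126×R + 0.7152×G + 0.0722×B
L = 0.2126×0.107023 + 0.7152×0.745404 + 0.0722×0.760525
L ≈ 0.610776


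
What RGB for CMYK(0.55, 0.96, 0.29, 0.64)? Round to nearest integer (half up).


R = 255 × (1-C) × (1-K) = 255 × 0.45 × 0.36 = 41.31 → 41
G = 255 × (1-M) × (1-K) = 255 × 0.04 × 0.36 = 3.672 → 4
B = 255 × (1-Y) × (1-K) = 255 × 0.71 × 0.36 = 65.178 → 65
= RGB(41, 4, 65)


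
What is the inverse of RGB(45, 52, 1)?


Invert: (255-R, 255-G, 255-B)
R: 255-45 = 210
G: 255-52 = 203
B: 255-1 = 254
= RGB(210, 203, 254)


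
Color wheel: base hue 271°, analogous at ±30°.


Base hue: 271°
Left analog: (271 - 30) mod 360 = 241°
Right analog: (271 + 30) mod 360 = 301°
Analogous hues = 241° and 301°


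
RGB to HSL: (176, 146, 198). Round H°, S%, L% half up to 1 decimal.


Normalize: R'=176/255≈0.6902, G'=146/255≈0.5725, B'=198/255≈0.7765
Max=198/255, Min=146/255, Δ=Max-Min=52/255
L = (Max+Min)/2 = (198+146)/510 = 344/510 = 0.67450… → L = 67.5%
L > 0.5 → S = Δ/(2-Max-Min) = 52/(510-198-146) = 52/166 = 0.31325… → S = 31.3%
(the 1/255 factors cancel in S and H, so raw channel differences can be used)
Max is B' → H = 60 × ((R-G)/Δ + 4) = 60 × ((176-146)/52 + 4)
  30/52 + 4 = 0.5769… + 4 = 4.5769…
  H = 60 × 4.5769… = 274.615…° → H = 274.6°
= HSL(274.6°, 31.3%, 67.5%)


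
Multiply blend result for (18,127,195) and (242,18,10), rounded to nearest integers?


Multiply: C = A×B/255, rounded to nearest integer
R: 18×242/255 = 4356/255 ≈ 17.082 → 17
G: 127×18/255 = 2286/255 ≈ 8.965 → 9
B: 195×10/255 = 1950/255 ≈ 7.647 → 8
= RGB(17, 9, 8)


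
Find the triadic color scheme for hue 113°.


Triadic: equally spaced at 120° intervals
H1 = 113°
H2 = (113 + 120) mod 360 = 233°
H3 = (113 + 240) mod 360 = 353°
Triadic = 113°, 233°, 353°


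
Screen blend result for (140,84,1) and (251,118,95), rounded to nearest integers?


Screen: C = 255 - (255-A)×(255-B)/255, rounded to nearest integer
R: 255 - (255-140)×(255-251)/255 = 255 - 460/255 ≈ 255 - 1.804 = 253.196 → 253
G: 255 - (255-84)×(255-118)/255 = 255 - 23427/255 ≈ 255 - 91.871 = 163.129 → 163
B: 255 - (255-1)×(255-95)/255 = 255 - 40640/255 ≈ 255 - 159.373 = 95.627 → 96
= RGB(253, 163, 96)


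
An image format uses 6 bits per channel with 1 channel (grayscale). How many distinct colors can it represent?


Total bits = 6 bits/channel × 1 channels = 6 bits
Distinct colors = 2^6
= 64 colors


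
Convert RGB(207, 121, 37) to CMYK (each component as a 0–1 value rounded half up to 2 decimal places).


R'=207/255≈0.8118, G'=121/255≈0.4745, B'=37/255≈0.1451
K = 1 - max(R',G',B') = 1 - 207/255 = 48/255 = 0.18823… → 0.19
(1-R'-K)/(1-K) simplifies to (max-R)/max with max = 207:
C = (207-207)/207 = 0/207 = 0 → 0.00
M = (207-121)/207 = 86/207 = 0.41545… → 0.42
Y = (207-37)/207 = 170/207 = 0.82125… → 0.82
= CMYK(0.00, 0.42, 0.82, 0.19)


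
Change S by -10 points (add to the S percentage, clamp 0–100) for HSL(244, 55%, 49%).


Original S = 55%
Adjustment = -10 percentage points
New S = 55 + (-10) = 45
Clamp to [0, 100] → 45
= HSL(244°, 45%, 49%)


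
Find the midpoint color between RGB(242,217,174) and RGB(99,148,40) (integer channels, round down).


Midpoint: each channel = ⌊(C₁+C₂)/2⌋
R: ⌊(242+99)/2⌋ = 170
G: ⌊(217+148)/2⌋ = 182
B: ⌊(174+40)/2⌋ = 107
= RGB(170, 182, 107)


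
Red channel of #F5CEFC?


Color: #F5CEFC
R = F5 = 245
G = CE = 206
B = FC = 252
Red = 245


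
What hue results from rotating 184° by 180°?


New hue = (H + rotation) mod 360
New hue = (184 + 180) mod 360
= 364 mod 360
= 4°


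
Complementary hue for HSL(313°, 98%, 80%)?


Complement = opposite side of color wheel = hue + 180°
H' = (313 + 180) mod 360 = 133°
S and L unchanged.
= HSL(133°, 98%, 80%)


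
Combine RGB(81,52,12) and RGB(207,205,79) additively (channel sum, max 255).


Additive: each channel = min(255, C₁+C₂)
R: 81+207 = 288 → 255
G: 52+205 = 257 → 255
B: 12+79 = 91 → 91
= RGB(255, 255, 91)


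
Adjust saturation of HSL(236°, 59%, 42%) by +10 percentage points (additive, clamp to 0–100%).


Original S = 59%
Adjustment = +10 percentage points
New S = 59 + (10) = 69
Clamp to [0, 100] → 69
= HSL(236°, 69%, 42%)


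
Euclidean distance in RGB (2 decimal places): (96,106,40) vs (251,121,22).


d = √[(R₁-R₂)² + (G₁-G₂)² + (B₁-B₂)²]
d = √[(96-251)² + (106-121)² + (40-22)²]
d = √[24025 + 225 + 324]
d = √24574
d ≈ 156.76


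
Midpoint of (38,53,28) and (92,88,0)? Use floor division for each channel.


Midpoint: each channel = ⌊(C₁+C₂)/2⌋
R: ⌊(38+92)/2⌋ = 65
G: ⌊(53+88)/2⌋ = 70
B: ⌊(28+0)/2⌋ = 14
= RGB(65, 70, 14)


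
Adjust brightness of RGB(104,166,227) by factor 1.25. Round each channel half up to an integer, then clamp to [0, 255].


Multiply each channel by 1.25, round half up, clamp to [0, 255]
R: 104×1.25 = 130
G: 166×1.25 = 207.5 → round → 208
B: 227×1.25 = 283.75 → round → 284 → clamp → 255
= RGB(130, 208, 255)


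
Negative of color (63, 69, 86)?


Invert: (255-R, 255-G, 255-B)
R: 255-63 = 192
G: 255-69 = 186
B: 255-86 = 169
= RGB(192, 186, 169)


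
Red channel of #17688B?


Color: #17688B
R = 17 = 23
G = 68 = 104
B = 8B = 139
Red = 23


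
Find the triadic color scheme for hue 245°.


Triadic: equally spaced at 120° intervals
H1 = 245°
H2 = (245 + 120) mod 360 = 5°
H3 = (245 + 240) mod 360 = 125°
Triadic = 245°, 5°, 125°


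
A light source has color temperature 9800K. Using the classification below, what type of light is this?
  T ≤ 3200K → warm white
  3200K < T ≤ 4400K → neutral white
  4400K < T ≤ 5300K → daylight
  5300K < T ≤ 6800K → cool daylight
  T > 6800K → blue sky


Temperature: 9800K
9800K > 6800K → blue sky
Classification: blue sky


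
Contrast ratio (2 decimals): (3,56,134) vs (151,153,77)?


Linearize each sRGB channel c=v/255: c/12.92 if c ≤ 0.04045 else ((c+0.055)/1.055)^2.4
L = 0.2126×R_lin + 0.7152×G_lin + 0.0722×B_lin
Color 1 (3,56,134):
  R=3: 3/255≈0.0118 ≤ 0.04045 → 0.0118/12.92 ≈ 0.00091
  G=56: 56/255≈0.2196 > 0.04045 → ((0.2196+0.055)/1.055)^2.4 ≈ 0.03955
  B=134: 134/255≈0.5255 > 0.04045 → ((0.5255+0.055)/1.055)^2.4 ≈ 0.23840
  L1 = 0.2126×0.00091 + 0.7152×0.03955 + 0.0722×0.23840 ≈ 0.04569
Color 2 (151,153,77):
  R=151: 151/255≈0.5922 > 0.04045 → ((0.5922+0.055)/1.055)^2.4 ≈ 0.30947
  G=153: 153/255≈0.6000 > 0.04045 → ((0.6000+0.055)/1.055)^2.4 ≈ 0.31855
  B=77: 77/255≈0.3020 > 0.04045 → ((0.3020+0.055)/1.055)^2.4 ≈ 0.07421
  L2 = 0.2126×0.30947 + 0.7152×0.31855 + 0.0722×0.07421 ≈ 0.29898
Lighter = 0.29898, Darker = 0.04569
Ratio = (L_lighter + 0.05) / (L_darker + 0.05)
Ratio = (0.29898 + 0.05) / (0.04569 + 0.05) = 0.34898 / 0.09569 ≈ 3.6470
Ratio ≈ 3.65:1


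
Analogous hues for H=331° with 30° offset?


Base hue: 331°
Left analog: (331 - 30) mod 360 = 301°
Right analog: (331 + 30) mod 360 = 1°
Analogous hues = 301° and 1°


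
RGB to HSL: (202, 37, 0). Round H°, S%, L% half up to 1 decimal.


Normalize: R'=202/255≈0.7922, G'=37/255≈0.1451, B'=0/255≈0.0000
Max=202/255, Min=0/255, Δ=Max-Min=202/255
L = (Max+Min)/2 = (202+0)/510 = 202/510 = 0.39607… → L = 39.6%
L ≤ 0.5 → S = Δ/(Max+Min) = 202/(202+0) = 202/202 = 1 → S = 100.0%
(the 1/255 factors cancel in S and H, so raw channel differences can be used)
Max is R' → H = 60 × (((G-B)/Δ) mod 6) = 60 × (((37-0)/202) mod 6)
  37/202 = 0.1831…
  H = 60 × 0.1831… = 10.990…° → H = 11.0°
= HSL(11.0°, 100.0%, 39.6%)


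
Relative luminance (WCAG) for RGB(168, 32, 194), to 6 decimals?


Linearize each channel (sRGB transfer function): c = v/255; c_lin = c/12.92 if c ≤ 0.04045, else ((c+0.055)/1.055)^2.4
  R: 168/255 ≈ 0.658824 > 0.04045 → ((0.658824+0.055)/1.055)^2.4 ≈ 0.391572
  G: 32/255 ≈ 0.125490 > 0.04045 → ((0.125490+0.055)/1.055)^2.4 ≈ 0.014444
  B: 194/255 ≈ 0.760784 > 0.04045 → ((0.760784+0.055)/1.055)^2.4 ≈ 0.539479
R_lin = 0.391572, G_lin = 0.014444, B_lin = 0.539479
L = 0.2126×R + 0.7152×G + 0.0722×B
L = 0.2126×0.391572 + 0.7152×0.014444 + 0.0722×0.539479
L ≈ 0.132529


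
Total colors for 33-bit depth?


Colors = 2^bits = 2^33
= 8,589,934,592 colors


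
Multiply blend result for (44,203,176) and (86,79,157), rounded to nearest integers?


Multiply: C = A×B/255, rounded to nearest integer
R: 44×86/255 = 3784/255 ≈ 14.839 → 15
G: 203×79/255 = 16037/255 ≈ 62.890 → 63
B: 176×157/255 = 27632/255 ≈ 108.361 → 108
= RGB(15, 63, 108)


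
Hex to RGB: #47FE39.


47 → 71 (R)
FE → 254 (G)
39 → 57 (B)
= RGB(71, 254, 57)


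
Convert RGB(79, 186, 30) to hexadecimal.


R = 79 → 4F (hex)
G = 186 → BA (hex)
B = 30 → 1E (hex)
Hex = #4FBA1E


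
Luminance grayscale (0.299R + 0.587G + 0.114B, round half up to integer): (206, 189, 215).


Gray = 0.299×R + 0.587×G + 0.114×B
Gray = 0.299×206 + 0.587×189 + 0.114×215
Gray = 61.594 + 110.943 + 24.510
Gray = 197.047 → round half up → 197
Gray = 197


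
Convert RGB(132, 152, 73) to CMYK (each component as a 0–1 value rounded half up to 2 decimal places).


R'=132/255≈0.5176, G'=152/255≈0.5961, B'=73/255≈0.2863
K = 1 - max(R',G',B') = 1 - 152/255 = 103/255 = 0.40392… → 0.40
(1-R'-K)/(1-K) simplifies to (max-R)/max with max = 152:
C = (152-132)/152 = 20/152 = 0.13157… → 0.13
M = (152-152)/152 = 0/152 = 0 → 0.00
Y = (152-73)/152 = 79/152 = 0.51973… → 0.52
= CMYK(0.13, 0.00, 0.52, 0.40)


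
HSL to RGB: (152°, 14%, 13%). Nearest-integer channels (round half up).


H=152°, S=0.14, L=0.13
C = (1-|2L-1|)×S = (1-|-0.74|)×0.14 = 0.0364
H' = H/60 = 152/60 ≈ 2.5333; X = C×(1-|H' mod 2 - 1|) ≈ 0.0194
m = L - C/2 = 0.13 - 0.0182 = 0.1118
Sector ⌊H'⌋ = 2 → (R',G',B') = (0.0, 0.0364, ≈0.0194)
RGB = ((R'+m)×255, (G'+m)×255, (B'+m)×255) = (28.509, 37.791, 33.4594)
Round half up → RGB(29, 38, 33)


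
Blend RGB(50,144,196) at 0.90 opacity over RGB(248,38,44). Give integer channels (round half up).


C = α×F + (1-α)×B, with 1-α = 0.10
R: 0.90×50 + 0.10×248 = 45.00 + 24.80 = 69.80 → 70
G: 0.90×144 + 0.10×38 = 129.60 + 3.80 = 133.40 → 133
B: 0.90×196 + 0.10×44 = 176.40 + 4.40 = 180.80 → 181
= RGB(70, 133, 181)


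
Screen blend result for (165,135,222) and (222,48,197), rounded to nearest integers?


Screen: C = 255 - (255-A)×(255-B)/255, rounded to nearest integer
R: 255 - (255-165)×(255-222)/255 = 255 - 2970/255 ≈ 255 - 11.647 = 243.353 → 243
G: 255 - (255-135)×(255-48)/255 = 255 - 24840/255 ≈ 255 - 97.412 = 157.588 → 158
B: 255 - (255-222)×(255-197)/255 = 255 - 1914/255 ≈ 255 - 7.506 = 247.494 → 247
= RGB(243, 158, 247)


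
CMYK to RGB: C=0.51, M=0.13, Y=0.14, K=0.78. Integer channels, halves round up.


R = 255 × (1-C) × (1-K) = 255 × 0.49 × 0.22 = 27.489 → 27
G = 255 × (1-M) × (1-K) = 255 × 0.87 × 0.22 = 48.807 → 49
B = 255 × (1-Y) × (1-K) = 255 × 0.86 × 0.22 = 48.246 → 48
= RGB(27, 49, 48)


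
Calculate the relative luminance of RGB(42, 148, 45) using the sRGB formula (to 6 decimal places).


Linearize each channel (sRGB transfer function): c = v/255; c_lin = c/12.92 if c ≤ 0.04045, else ((c+0.055)/1.055)^2.4
  R: 42/255 ≈ 0.164706 > 0.04045 → ((0.164706+0.055)/1.055)^2.4 ≈ 0.023153
  G: 148/255 ≈ 0.580392 > 0.04045 → ((0.580392+0.055)/1.055)^2.4 ≈ 0.296138
  B: 45/255 ≈ 0.176471 > 0.04045 → ((0.176471+0.055)/1.055)^2.4 ≈ 0.026241
R_lin = 0.023153, G_lin = 0.296138, B_lin = 0.026241
L = 0.2126×R + 0.7152×G + 0.0722×B
L = 0.2126×0.023153 + 0.7152×0.296138 + 0.0722×0.026241
L ≈ 0.218615


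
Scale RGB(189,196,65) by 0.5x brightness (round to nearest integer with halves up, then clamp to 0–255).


Multiply each channel by 0.5, round half up, clamp to [0, 255]
R: 189×0.5 = 94.5 → round → 95
G: 196×0.5 = 98
B: 65×0.5 = 32.5 → round → 33
= RGB(95, 98, 33)


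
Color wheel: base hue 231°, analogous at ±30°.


Base hue: 231°
Left analog: (231 - 30) mod 360 = 201°
Right analog: (231 + 30) mod 360 = 261°
Analogous hues = 201° and 261°


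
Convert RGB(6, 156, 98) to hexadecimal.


R = 6 → 06 (hex)
G = 156 → 9C (hex)
B = 98 → 62 (hex)
Hex = #069C62


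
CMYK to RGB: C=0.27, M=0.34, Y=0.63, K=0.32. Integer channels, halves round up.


R = 255 × (1-C) × (1-K) = 255 × 0.73 × 0.68 = 126.582 → 127
G = 255 × (1-M) × (1-K) = 255 × 0.66 × 0.68 = 114.444 → 114
B = 255 × (1-Y) × (1-K) = 255 × 0.37 × 0.68 = 64.158 → 64
= RGB(127, 114, 64)


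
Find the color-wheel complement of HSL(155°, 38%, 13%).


Complement = opposite side of color wheel = hue + 180°
H' = (155 + 180) mod 360 = 335°
S and L unchanged.
= HSL(335°, 38%, 13%)


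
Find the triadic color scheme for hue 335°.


Triadic: equally spaced at 120° intervals
H1 = 335°
H2 = (335 + 120) mod 360 = 95°
H3 = (335 + 240) mod 360 = 215°
Triadic = 335°, 95°, 215°


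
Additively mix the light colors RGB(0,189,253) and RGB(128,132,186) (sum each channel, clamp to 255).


Additive: each channel = min(255, C₁+C₂)
R: 0+128 = 128 → 128
G: 189+132 = 321 → 255
B: 253+186 = 439 → 255
= RGB(128, 255, 255)


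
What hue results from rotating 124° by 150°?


New hue = (H + rotation) mod 360
New hue = (124 + 150) mod 360
= 274 mod 360
= 274°


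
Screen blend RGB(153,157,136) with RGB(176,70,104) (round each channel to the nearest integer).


Screen: C = 255 - (255-A)×(255-B)/255, rounded to nearest integer
R: 255 - (255-153)×(255-176)/255 = 255 - 8058/255 ≈ 255 - 31.600 = 223.400 → 223
G: 255 - (255-157)×(255-70)/255 = 255 - 18130/255 ≈ 255 - 71.098 = 183.902 → 184
B: 255 - (255-136)×(255-104)/255 = 255 - 17969/255 ≈ 255 - 70.467 = 184.533 → 185
= RGB(223, 184, 185)


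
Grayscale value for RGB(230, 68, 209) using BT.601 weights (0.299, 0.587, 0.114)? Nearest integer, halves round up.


Gray = 0.299×R + 0.587×G + 0.114×B
Gray = 0.299×230 + 0.587×68 + 0.114×209
Gray = 68.770 + 39.916 + 23.826
Gray = 132.512 → round half up → 133
Gray = 133


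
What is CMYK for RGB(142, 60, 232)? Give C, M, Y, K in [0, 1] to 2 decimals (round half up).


R'=142/255≈0.5569, G'=60/255≈0.2353, B'=232/255≈0.9098
K = 1 - max(R',G',B') = 1 - 232/255 = 23/255 = 0.09019… → 0.09
(1-R'-K)/(1-K) simplifies to (max-R)/max with max = 232:
C = (232-142)/232 = 90/232 = 0.38793… → 0.39
M = (232-60)/232 = 172/232 = 0.74137… → 0.74
Y = (232-232)/232 = 0/232 = 0 → 0.00
= CMYK(0.39, 0.74, 0.00, 0.09)


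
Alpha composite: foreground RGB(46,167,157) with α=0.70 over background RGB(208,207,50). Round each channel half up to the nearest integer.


C = α×F + (1-α)×B, with 1-α = 0.30
R: 0.70×46 + 0.30×208 = 32.20 + 62.40 = 94.60 → 95
G: 0.70×167 + 0.30×207 = 116.90 + 62.10 = 179.00 → 179
B: 0.70×157 + 0.30×50 = 109.90 + 15.00 = 124.90 → 125
= RGB(95, 179, 125)


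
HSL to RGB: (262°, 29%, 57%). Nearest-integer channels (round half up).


H=262°, S=0.29, L=0.57
C = (1-|2L-1|)×S = (1-|0.14|)×0.29 = 0.2494
H' = H/60 = 262/60 ≈ 4.3667; X = C×(1-|H' mod 2 - 1|) ≈ 0.0914
m = L - C/2 = 0.57 - 0.1247 = 0.4453
Sector ⌊H'⌋ = 4 → (R',G',B') = (≈0.0914, 0.0, 0.2494)
RGB = ((R'+m)×255, (G'+m)×255, (B'+m)×255) = (136.8704, 113.5515, 177.1485)
Round half up → RGB(137, 114, 177)


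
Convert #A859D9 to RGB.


A8 → 168 (R)
59 → 89 (G)
D9 → 217 (B)
= RGB(168, 89, 217)


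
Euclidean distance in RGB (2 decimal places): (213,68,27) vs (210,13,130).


d = √[(R₁-R₂)² + (G₁-G₂)² + (B₁-B₂)²]
d = √[(213-210)² + (68-13)² + (27-130)²]
d = √[9 + 3025 + 10609]
d = √13643
d ≈ 116.80


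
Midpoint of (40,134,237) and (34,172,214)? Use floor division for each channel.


Midpoint: each channel = ⌊(C₁+C₂)/2⌋
R: ⌊(40+34)/2⌋ = 37
G: ⌊(134+172)/2⌋ = 153
B: ⌊(237+214)/2⌋ = 225
= RGB(37, 153, 225)


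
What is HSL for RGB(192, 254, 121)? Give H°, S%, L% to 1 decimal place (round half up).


Normalize: R'=192/255≈0.7529, G'=254/255≈0.9961, B'=121/255≈0.4745
Max=254/255, Min=121/255, Δ=Max-Min=133/255
L = (Max+Min)/2 = (254+121)/510 = 375/510 = 0.73529… → L = 73.5%
L > 0.5 → S = Δ/(2-Max-Min) = 133/(510-254-121) = 133/135 = 0.98518… → S = 98.5%
(the 1/255 factors cancel in S and H, so raw channel differences can be used)
Max is G' → H = 60 × ((B-R)/Δ + 2) = 60 × ((121-192)/133 + 2)
  -71/133 + 2 = -0.5338… + 2 = 1.4661…
  H = 60 × 1.4661… = 87.969…° → H = 88.0°
= HSL(88.0°, 98.5%, 73.5%)
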